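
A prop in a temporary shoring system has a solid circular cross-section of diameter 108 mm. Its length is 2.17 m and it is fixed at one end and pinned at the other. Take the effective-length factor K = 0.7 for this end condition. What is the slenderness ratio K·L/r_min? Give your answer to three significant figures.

For a solid circle r = d/4 = 108/4 = 27.00 mm
L_e = K·L = 0.7 × 2.17 m = 1.519 m = 1519.0 mm
λ = L_e / r_min = 1519.0 / 27.00 = 56.3

λ ≈ 56.3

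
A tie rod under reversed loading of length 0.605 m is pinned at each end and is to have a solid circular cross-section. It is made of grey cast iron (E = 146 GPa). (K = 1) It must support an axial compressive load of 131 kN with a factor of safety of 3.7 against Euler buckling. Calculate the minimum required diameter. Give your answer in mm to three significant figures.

d ≈ 39.8 mm

Required P_cr = n·P = 3.7 × 131 = 484.7 kN
L_e = K·L = 1 × 0.605 = 0.6050 m
Required I = P_cr·L_e²/(π²E) = 4.847×10^5 × 0.6050² / (π² × 1.46×10^11) = 1.231×10^-7 m⁴
I_req = 1.231×10^5 mm⁴
Solid circle: I = πd⁴/64  ⇒  d = (64I/π)^(1/4) = (64×1.231×10^5/π)^(1/4) = 39.8 mm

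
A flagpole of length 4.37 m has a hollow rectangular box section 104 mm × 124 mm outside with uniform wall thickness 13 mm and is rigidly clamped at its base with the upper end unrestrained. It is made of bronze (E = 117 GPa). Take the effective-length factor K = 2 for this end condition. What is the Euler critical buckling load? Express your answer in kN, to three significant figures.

P_cr ≈ 117 kN

Inner dimensions: h_i = 124 − 2×13 = 98.00 mm, b_i = 104 − 2×13 = 78.00 mm
Weak-axis I_min = (h_o·b_o³ − h_i·b_i³)/12 with b_o = 104, b_i = 78.00 mm (shorter outer/inner sides).
I_min = (124×104³ − 98.00×78.00³)/12 = 7.748×10^6 mm⁴
I = 7.748×10^6 mm⁴ = 7.748×10^-6 m⁴
Effective length L_e = K·L = 2 × 4.37 = 8.740 m
P_cr = π²EI / L_e² = π² × 117×10⁹ × 7.748×10^-6 / 8.740² = 1.171×10^5 N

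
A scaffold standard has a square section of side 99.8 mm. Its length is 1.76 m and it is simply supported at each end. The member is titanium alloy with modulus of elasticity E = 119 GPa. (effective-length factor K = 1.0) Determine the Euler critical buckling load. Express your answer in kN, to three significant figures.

P_cr ≈ 3130 kN

I = a⁴/12 = 99.8⁴/12 = 8.267×10^6 mm⁴
I = 8.267×10^6 mm⁴ = 8.267×10^-6 m⁴
Effective length L_e = K·L = 1 × 1.76 = 1.760 m
P_cr = π²EI / L_e² = π² × 119×10⁹ × 8.267×10^-6 / 1.760² = 3.134×10^6 N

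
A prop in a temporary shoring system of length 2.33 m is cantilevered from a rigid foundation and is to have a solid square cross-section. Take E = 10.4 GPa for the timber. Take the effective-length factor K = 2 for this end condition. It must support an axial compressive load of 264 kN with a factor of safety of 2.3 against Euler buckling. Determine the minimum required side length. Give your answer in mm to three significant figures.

Required P_cr = n·P = 2.3 × 264 = 607.2 kN
L_e = K·L = 2 × 2.33 = 4.660 m
Required I = P_cr·L_e²/(π²E) = 6.072×10^5 × 4.660² / (π² × 1.04×10^10) = 1.285×10^-4 m⁴
I_req = 1.285×10^8 mm⁴
Solid square: I = a⁴/12  ⇒  a = (12I)^(1/4) = (12×1.285×10^8)^(1/4) = 198 mm

a ≈ 198 mm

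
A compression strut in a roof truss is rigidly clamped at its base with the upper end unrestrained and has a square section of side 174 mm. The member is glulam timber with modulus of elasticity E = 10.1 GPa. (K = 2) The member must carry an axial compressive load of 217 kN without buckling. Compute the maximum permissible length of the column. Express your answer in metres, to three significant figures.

I = a⁴/12 = 174⁴/12 = 7.639×10^7 mm⁴
I = 7.639×10^-5 m⁴
At the buckling limit P_cr = P = 2.170×10^5 N
From P_cr = π²EI/(K·L)²:  L = (1/K)·√(π²EI/P_cr) = (1/2)·√(π²×1.01×10^10×7.639×10^-5/2.170×10^5)
L = 2.96 m

L_max ≈ 2.96 m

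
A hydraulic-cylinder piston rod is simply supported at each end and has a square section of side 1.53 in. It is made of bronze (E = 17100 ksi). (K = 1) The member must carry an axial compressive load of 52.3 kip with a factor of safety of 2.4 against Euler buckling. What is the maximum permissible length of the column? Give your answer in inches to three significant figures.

I = a⁴/12 = 1.53⁴/12 = 0.4567 in⁴
Required critical load P_cr = n·P = 2.4 × 52.3 = 125.5 kip = 1.255×10^5 lb
From P_cr = π²EI/(K·L)²:  L = (1/K)·√(π²EI/P_cr) = (1/1)·√(π²×1.71×10^7×0.4567/1.255×10^5)
L = 24.8 in

L_max ≈ 24.8 in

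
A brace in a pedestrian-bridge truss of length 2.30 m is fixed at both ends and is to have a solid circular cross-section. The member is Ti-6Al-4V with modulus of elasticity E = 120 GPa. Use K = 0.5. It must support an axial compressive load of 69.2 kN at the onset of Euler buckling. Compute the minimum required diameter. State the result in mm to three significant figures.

L_e = K·L = 0.5 × 2.30 = 1.150 m
Required I = P_cr·L_e²/(π²E) = 6.920×10^4 × 1.150² / (π² × 1.20×10^11) = 7.727×10^-8 m⁴
I_req = 7.727×10^4 mm⁴
Solid circle: I = πd⁴/64  ⇒  d = (64I/π)^(1/4) = (64×7.727×10^4/π)^(1/4) = 35.4 mm

d ≈ 35.4 mm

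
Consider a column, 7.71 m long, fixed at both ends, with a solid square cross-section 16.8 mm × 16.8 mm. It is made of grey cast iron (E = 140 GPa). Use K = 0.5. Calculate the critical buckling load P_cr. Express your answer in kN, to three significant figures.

P_cr ≈ 0.617 kN

I = a⁴/12 = 16.8⁴/12 = 6.638×10^3 mm⁴
I = 6.638×10^3 mm⁴ = 6.638×10^-9 m⁴
Effective length L_e = K·L = 0.5 × 7.71 = 3.855 m
P_cr = π²EI / L_e² = π² × 140×10⁹ × 6.638×10^-9 / 3.855² = 617.2 N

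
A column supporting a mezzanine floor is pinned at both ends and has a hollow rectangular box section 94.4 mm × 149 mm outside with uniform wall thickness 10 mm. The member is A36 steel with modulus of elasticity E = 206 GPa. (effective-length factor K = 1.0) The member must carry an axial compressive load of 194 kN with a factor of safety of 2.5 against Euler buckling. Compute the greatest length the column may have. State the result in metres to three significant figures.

L_max ≈ 5.02 m

Inner dimensions: h_i = 149 − 2×10 = 129.0 mm, b_i = 94.4 − 2×10 = 74.40 mm
Weak-axis I_min = (h_o·b_o³ − h_i·b_i³)/12 with b_o = 94.4, b_i = 74.40 mm (shorter outer/inner sides).
I_min = (149×94.4³ − 129.0×74.40³)/12 = 6.018×10^6 mm⁴
I = 6.018×10^-6 m⁴
Required critical load P_cr = n·P = 2.5 × 194 = 485.0 kN = 4.850×10^5 N
From P_cr = π²EI/(K·L)²:  L = (1/K)·√(π²EI/P_cr) = (1/1)·√(π²×2.06×10^11×6.018×10^-6/4.850×10^5)
L = 5.02 m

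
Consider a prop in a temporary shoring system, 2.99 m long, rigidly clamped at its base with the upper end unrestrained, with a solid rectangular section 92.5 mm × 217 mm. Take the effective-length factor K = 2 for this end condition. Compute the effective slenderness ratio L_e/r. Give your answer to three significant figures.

For a rectangle r_min = b/√12 = 92.5/√12 = 26.70 mm
L_e = K·L = 2 × 2.99 m = 5.980 m = 5980.0 mm
λ = L_e / r_min = 5980.0 / 26.70 = 224

λ ≈ 224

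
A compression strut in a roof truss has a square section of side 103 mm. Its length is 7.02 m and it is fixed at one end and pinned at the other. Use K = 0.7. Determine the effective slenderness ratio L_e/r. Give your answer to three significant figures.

For a square r = a/√12 = 103/√12 = 29.73 mm
L_e = K·L = 0.7 × 7.02 m = 4.914 m = 4914.0 mm
λ = L_e / r_min = 4914.0 / 29.73 = 165

λ ≈ 165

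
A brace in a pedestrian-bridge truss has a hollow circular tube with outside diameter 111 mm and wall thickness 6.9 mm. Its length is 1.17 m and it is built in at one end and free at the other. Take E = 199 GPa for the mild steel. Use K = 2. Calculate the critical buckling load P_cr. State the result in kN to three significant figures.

P_cr ≈ 1100 kN

Inner diameter d_i = 111 − 2×6.9 = 97.20 mm
I = π(d_o⁴ − d_i⁴)/64 = π(111⁴ − 97.20⁴)/64 = 3.070×10^6 mm⁴
I = 3.070×10^6 mm⁴ = 3.070×10^-6 m⁴
Effective length L_e = K·L = 2 × 1.17 = 2.340 m
P_cr = π²EI / L_e² = π² × 199×10⁹ × 3.070×10^-6 / 2.340² = 1.101×10^6 N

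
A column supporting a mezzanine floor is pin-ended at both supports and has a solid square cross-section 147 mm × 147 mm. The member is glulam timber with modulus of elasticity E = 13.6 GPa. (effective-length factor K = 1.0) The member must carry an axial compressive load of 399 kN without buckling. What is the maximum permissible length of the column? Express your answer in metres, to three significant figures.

I = a⁴/12 = 147⁴/12 = 3.891×10^7 mm⁴
I = 3.891×10^-5 m⁴
At the buckling limit P_cr = P = 3.990×10^5 N
From P_cr = π²EI/(K·L)²:  L = (1/K)·√(π²EI/P_cr) = (1/1)·√(π²×1.36×10^10×3.891×10^-5/3.990×10^5)
L = 3.62 m

L_max ≈ 3.62 m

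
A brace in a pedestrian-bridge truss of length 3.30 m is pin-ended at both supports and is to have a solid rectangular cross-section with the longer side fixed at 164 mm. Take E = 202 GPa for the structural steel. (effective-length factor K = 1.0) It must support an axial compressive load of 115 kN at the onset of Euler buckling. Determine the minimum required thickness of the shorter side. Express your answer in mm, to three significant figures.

L_e = K·L = 1 × 3.30 = 3.300 m
Required I = P_cr·L_e²/(π²E) = 1.150×10^5 × 3.300² / (π² × 2.02×10^11) = 6.282×10^-7 m⁴
I_req = 6.282×10^5 mm⁴
Rectangle, weak axis: I_min = h·b³/12 with h = 164 mm fixed  ⇒  b = (12I/h)^(1/3) = 35.8 mm

b ≈ 35.8 mm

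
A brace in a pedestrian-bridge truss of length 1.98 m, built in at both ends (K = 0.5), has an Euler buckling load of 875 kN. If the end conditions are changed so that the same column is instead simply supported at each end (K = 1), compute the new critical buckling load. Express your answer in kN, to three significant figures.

P_cr ∝ 1/K², so P_cr,new = P_cr,old × (K_old/K_new)² = 875 × (0.5/1)²
= 875 × 0.2500 = 219 kN

P_cr ≈ 219 kN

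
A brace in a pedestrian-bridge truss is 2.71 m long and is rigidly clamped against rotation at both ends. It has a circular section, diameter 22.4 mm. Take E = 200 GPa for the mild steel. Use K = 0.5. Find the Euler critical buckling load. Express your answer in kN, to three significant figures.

P_cr ≈ 13.3 kN

I = πd⁴/64 = π×22.4⁴/64 = 1.236×10^4 mm⁴
I = 1.236×10^4 mm⁴ = 1.236×10^-8 m⁴
Effective length L_e = K·L = 0.5 × 2.71 = 1.355 m
P_cr = π²EI / L_e² = π² × 200×10⁹ × 1.236×10^-8 / 1.355² = 1.329×10^4 N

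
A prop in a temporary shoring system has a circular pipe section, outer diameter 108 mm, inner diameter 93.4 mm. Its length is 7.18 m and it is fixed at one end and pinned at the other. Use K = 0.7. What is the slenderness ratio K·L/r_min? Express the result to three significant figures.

λ ≈ 141

d_o = 108 mm, d_i = 93.4 mm
I = π(d_o⁴ − d_i⁴)/64 = π(108⁴ − 93.40⁴)/64 = 2.943×10^6 mm⁴
A = 2.309×10^3 mm²;  r_min = √(I/A) = √(2.943×10^6/2.309×10^3) = 35.70 mm
L_e = K·L = 0.7 × 7.18 m = 5.026 m = 5026.0 mm
λ = L_e / r_min = 5026.0 / 35.70 = 141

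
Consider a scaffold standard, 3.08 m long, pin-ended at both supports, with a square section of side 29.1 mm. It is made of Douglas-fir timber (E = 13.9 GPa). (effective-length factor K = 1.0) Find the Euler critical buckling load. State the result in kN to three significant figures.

P_cr ≈ 0.864 kN

I = a⁴/12 = 29.1⁴/12 = 5.976×10^4 mm⁴
I = 5.976×10^4 mm⁴ = 5.976×10^-8 m⁴
Effective length L_e = K·L = 1 × 3.08 = 3.080 m
P_cr = π²EI / L_e² = π² × 13.9×10⁹ × 5.976×10^-8 / 3.080² = 864.2 N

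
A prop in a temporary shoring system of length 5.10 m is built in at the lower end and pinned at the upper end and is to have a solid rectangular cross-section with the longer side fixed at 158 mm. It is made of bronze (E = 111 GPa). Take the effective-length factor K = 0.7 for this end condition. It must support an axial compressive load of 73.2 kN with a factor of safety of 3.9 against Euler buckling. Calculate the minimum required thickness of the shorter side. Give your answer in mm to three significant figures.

Required P_cr = n·P = 3.9 × 73.2 = 285.5 kN
L_e = K·L = 0.7 × 5.10 = 3.570 m
Required I = P_cr·L_e²/(π²E) = 2.855×10^5 × 3.570² / (π² × 1.11×10^11) = 3.321×10^-6 m⁴
I_req = 3.321×10^6 mm⁴
Rectangle, weak axis: I_min = h·b³/12 with h = 158 mm fixed  ⇒  b = (12I/h)^(1/3) = 63.2 mm

b ≈ 63.2 mm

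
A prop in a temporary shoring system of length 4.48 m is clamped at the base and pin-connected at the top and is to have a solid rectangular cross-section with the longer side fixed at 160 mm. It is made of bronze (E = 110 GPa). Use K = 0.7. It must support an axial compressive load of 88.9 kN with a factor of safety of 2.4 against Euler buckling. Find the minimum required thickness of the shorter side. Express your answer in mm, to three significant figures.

b ≈ 52.5 mm

Required P_cr = n·P = 2.4 × 88.9 = 213.4 kN
L_e = K·L = 0.7 × 4.48 = 3.136 m
Required I = P_cr·L_e²/(π²E) = 2.134×10^5 × 3.136² / (π² × 1.10×10^11) = 1.933×10^-6 m⁴
I_req = 1.933×10^6 mm⁴
Rectangle, weak axis: I_min = h·b³/12 with h = 160 mm fixed  ⇒  b = (12I/h)^(1/3) = 52.5 mm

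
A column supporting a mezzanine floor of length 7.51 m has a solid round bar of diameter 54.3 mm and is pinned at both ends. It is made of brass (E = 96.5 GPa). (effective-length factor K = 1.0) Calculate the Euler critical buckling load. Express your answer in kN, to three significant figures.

I = πd⁴/64 = π×54.3⁴/64 = 4.267×10^5 mm⁴
I = 4.267×10^5 mm⁴ = 4.267×10^-7 m⁴
Effective length L_e = K·L = 1 × 7.51 = 7.510 m
P_cr = π²EI / L_e² = π² × 96.5×10⁹ × 4.267×10^-7 / 7.510² = 7.206×10^3 N

P_cr ≈ 7.21 kN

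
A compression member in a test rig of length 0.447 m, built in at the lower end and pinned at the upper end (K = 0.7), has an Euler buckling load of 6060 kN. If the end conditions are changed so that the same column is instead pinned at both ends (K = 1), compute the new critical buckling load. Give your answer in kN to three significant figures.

P_cr ≈ 2970 kN

P_cr ∝ 1/K², so P_cr,new = P_cr,old × (K_old/K_new)² = 6060 × (0.7/1)²
= 6060 × 0.4900 = 2970 kN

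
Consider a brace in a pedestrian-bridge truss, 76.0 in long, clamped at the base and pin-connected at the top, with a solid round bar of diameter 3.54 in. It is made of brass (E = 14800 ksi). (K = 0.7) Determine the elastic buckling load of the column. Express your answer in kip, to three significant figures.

I = πd⁴/64 = π×3.54⁴/64 = 7.709 in⁴
Effective length L_e = K·L = 0.7 × 76.0 = 53.20 in
P_cr = π²EI / L_e² = π² × 14800×10³ × 7.709 / 53.20² = 3.979×10^5 lb

P_cr ≈ 398 kip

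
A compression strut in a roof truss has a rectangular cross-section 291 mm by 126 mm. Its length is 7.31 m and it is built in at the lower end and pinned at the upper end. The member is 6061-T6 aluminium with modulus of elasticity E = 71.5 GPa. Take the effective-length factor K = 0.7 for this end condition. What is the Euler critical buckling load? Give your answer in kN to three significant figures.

Buckling occurs about the weak axis: I_min = h·b³/12 with b = 126 mm (the shorter side).
I_min = 291×126³/12 = 4.851×10^7 mm⁴
I = 4.851×10^7 mm⁴ = 4.851×10^-5 m⁴
Effective length L_e = K·L = 0.7 × 7.31 = 5.117 m
P_cr = π²EI / L_e² = π² × 71.5×10⁹ × 4.851×10^-5 / 5.117² = 1.307×10^6 N

P_cr ≈ 1310 kN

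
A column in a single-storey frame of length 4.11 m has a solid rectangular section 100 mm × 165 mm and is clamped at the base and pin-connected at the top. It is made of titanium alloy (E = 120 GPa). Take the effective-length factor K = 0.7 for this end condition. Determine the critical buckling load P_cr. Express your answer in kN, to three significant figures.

P_cr ≈ 1970 kN

Buckling occurs about the weak axis: I_min = h·b³/12 with b = 100 mm (the shorter side).
I_min = 165×100³/12 = 1.375×10^7 mm⁴
I = 1.375×10^7 mm⁴ = 1.375×10^-5 m⁴
Effective length L_e = K·L = 0.7 × 4.11 = 2.877 m
P_cr = π²EI / L_e² = π² × 120×10⁹ × 1.375×10^-5 / 2.877² = 1.967×10^6 N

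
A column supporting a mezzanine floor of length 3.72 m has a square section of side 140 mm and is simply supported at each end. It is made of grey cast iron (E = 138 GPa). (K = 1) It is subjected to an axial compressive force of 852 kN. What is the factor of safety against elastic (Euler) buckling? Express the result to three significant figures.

I = a⁴/12 = 140⁴/12 = 3.201×10^7 mm⁴
I = 3.201×10^7 mm⁴ = 3.201×10^-5 m⁴
Effective length L_e = K·L = 1 × 3.72 = 3.720 m
P_cr = π²EI / L_e² = π² × 138×10⁹ × 3.201×10^-5 / 3.720² = 3.151×10^6 N
Factor of safety n = P_cr / P = 3150.8 / 852 = 3.70

n ≈ 3.70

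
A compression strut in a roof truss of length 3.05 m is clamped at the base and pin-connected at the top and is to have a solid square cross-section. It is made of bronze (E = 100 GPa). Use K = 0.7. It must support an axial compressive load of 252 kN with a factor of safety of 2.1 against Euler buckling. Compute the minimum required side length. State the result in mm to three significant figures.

a ≈ 73.6 mm

Required P_cr = n·P = 2.1 × 252 = 529.2 kN
L_e = K·L = 0.7 × 3.05 = 2.135 m
Required I = P_cr·L_e²/(π²E) = 5.292×10^5 × 2.135² / (π² × 1.00×10^11) = 2.444×10^-6 m⁴
I_req = 2.444×10^6 mm⁴
Solid square: I = a⁴/12  ⇒  a = (12I)^(1/4) = (12×2.444×10^6)^(1/4) = 73.6 mm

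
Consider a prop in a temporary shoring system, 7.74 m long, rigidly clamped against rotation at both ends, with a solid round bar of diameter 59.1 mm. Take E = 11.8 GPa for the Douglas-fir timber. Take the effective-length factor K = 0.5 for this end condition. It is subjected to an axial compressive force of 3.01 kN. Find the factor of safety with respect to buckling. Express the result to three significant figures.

n ≈ 1.55

I = πd⁴/64 = π×59.1⁴/64 = 5.989×10^5 mm⁴
I = 5.989×10^5 mm⁴ = 5.989×10^-7 m⁴
Effective length L_e = K·L = 0.5 × 7.74 = 3.870 m
P_cr = π²EI / L_e² = π² × 11.8×10⁹ × 5.989×10^-7 / 3.870² = 4.657×10^3 N
Factor of safety n = P_cr / P = 4.6567 / 3.01 = 1.55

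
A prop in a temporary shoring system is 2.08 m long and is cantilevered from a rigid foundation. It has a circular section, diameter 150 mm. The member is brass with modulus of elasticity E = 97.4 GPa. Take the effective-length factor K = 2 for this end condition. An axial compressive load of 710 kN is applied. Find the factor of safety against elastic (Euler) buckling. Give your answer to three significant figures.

I = πd⁴/64 = π×150⁴/64 = 2.485×10^7 mm⁴
I = 2.485×10^7 mm⁴ = 2.485×10^-5 m⁴
Effective length L_e = K·L = 2 × 2.08 = 4.160 m
P_cr = π²EI / L_e² = π² × 97.4×10⁹ × 2.485×10^-5 / 4.160² = 1.380×10^6 N
Factor of safety n = P_cr / P = 1380.4 / 710 = 1.94

n ≈ 1.94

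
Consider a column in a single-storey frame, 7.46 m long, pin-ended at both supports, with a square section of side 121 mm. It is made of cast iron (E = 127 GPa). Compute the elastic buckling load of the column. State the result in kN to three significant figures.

I = a⁴/12 = 121⁴/12 = 1.786×10^7 mm⁴
I = 1.786×10^7 mm⁴ = 1.786×10^-5 m⁴
Effective length L_e = K·L = 1 × 7.46 = 7.460 m
P_cr = π²EI / L_e² = π² × 127×10⁹ × 1.786×10^-5 / 7.460² = 4.023×10^5 N

P_cr ≈ 402 kN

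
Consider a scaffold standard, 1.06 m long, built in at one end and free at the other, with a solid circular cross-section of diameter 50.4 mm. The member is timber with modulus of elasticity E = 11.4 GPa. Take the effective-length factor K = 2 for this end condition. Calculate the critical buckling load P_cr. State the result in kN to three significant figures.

P_cr ≈ 7.93 kN

I = πd⁴/64 = π×50.4⁴/64 = 3.167×10^5 mm⁴
I = 3.167×10^5 mm⁴ = 3.167×10^-7 m⁴
Effective length L_e = K·L = 2 × 1.06 = 2.120 m
P_cr = π²EI / L_e² = π² × 11.4×10⁹ × 3.167×10^-7 / 2.120² = 7.929×10^3 N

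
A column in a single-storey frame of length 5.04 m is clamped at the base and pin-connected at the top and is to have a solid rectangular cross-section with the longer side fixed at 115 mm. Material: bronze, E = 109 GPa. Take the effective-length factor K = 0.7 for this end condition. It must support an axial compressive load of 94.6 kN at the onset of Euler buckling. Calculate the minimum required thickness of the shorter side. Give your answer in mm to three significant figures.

b ≈ 48.5 mm

L_e = K·L = 0.7 × 5.04 = 3.528 m
Required I = P_cr·L_e²/(π²E) = 9.460×10^4 × 3.528² / (π² × 1.09×10^11) = 1.095×10^-6 m⁴
I_req = 1.095×10^6 mm⁴
Rectangle, weak axis: I_min = h·b³/12 with h = 115 mm fixed  ⇒  b = (12I/h)^(1/3) = 48.5 mm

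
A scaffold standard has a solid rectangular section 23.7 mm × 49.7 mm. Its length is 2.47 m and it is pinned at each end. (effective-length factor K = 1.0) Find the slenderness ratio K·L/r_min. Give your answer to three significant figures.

λ ≈ 361

Buckling occurs about the weak axis: I_min = h·b³/12 with b = 23.7 mm (the shorter side).
I_min = 49.7×23.7³/12 = 5.513×10^4 mm⁴
A = 1.178×10^3 mm²;  r_min = √(I/A) = √(5.513×10^4/1.178×10^3) = 6.842 mm
L_e = K·L = 1 × 2.47 m = 2.470 m = 2470.0 mm
λ = L_e / r_min = 2470.0 / 6.842 = 361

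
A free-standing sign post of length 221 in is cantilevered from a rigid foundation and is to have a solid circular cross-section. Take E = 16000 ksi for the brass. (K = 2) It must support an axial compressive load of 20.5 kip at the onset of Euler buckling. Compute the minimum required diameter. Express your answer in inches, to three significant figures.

d ≈ 4.77 in

L_e = K·L = 2 × 221 = 442.0 in
Required I = P_cr·L_e²/(π²E) = 2.050×10^4 × 442.0² / (π² × 1.60×10^7) = 25.36 in⁴
Solid circle: I = πd⁴/64  ⇒  d = (64I/π)^(1/4) = (64×25.36/π)^(1/4) = 4.77 in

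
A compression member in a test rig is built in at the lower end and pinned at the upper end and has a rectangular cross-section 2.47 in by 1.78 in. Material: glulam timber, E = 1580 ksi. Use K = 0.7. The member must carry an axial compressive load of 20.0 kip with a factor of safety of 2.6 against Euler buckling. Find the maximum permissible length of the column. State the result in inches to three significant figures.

L_max ≈ 26.7 in

Buckling occurs about the weak axis: I_min = h·b³/12 with b = 1.78 in (the shorter side).
I_min = 2.47×1.78³/12 = 1.161 in⁴
Required critical load P_cr = n·P = 2.6 × 20.0 = 52.00 kip = 5.200×10^4 lb
From P_cr = π²EI/(K·L)²:  L = (1/K)·√(π²EI/P_cr) = (1/0.7)·√(π²×1.58×10^6×1.161/5.200×10^4)
L = 26.7 in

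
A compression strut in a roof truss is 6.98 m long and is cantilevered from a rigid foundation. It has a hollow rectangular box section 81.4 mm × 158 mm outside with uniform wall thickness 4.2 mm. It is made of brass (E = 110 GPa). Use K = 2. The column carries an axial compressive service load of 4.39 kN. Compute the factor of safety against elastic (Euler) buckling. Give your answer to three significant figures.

Inner dimensions: h_i = 158 − 2×4.2 = 149.6 mm, b_i = 81.4 − 2×4.2 = 73.00 mm
Weak-axis I_min = (h_o·b_o³ − h_i·b_i³)/12 with b_o = 81.4, b_i = 73.00 mm (shorter outer/inner sides).
I_min = (158×81.4³ − 149.6×73.00³)/12 = 2.252×10^6 mm⁴
I = 2.252×10^6 mm⁴ = 2.252×10^-6 m⁴
Effective length L_e = K·L = 2 × 6.98 = 13.96 m
P_cr = π²EI / L_e² = π² × 110×10⁹ × 2.252×10^-6 / 13.96² = 1.254×10^4 N
Factor of safety n = P_cr / P = 12.544 / 4.39 = 2.86

n ≈ 2.86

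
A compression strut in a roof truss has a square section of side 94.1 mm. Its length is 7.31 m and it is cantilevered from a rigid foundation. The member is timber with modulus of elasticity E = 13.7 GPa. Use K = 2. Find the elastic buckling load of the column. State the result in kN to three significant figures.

I = a⁴/12 = 94.1⁴/12 = 6.534×10^6 mm⁴
I = 6.534×10^6 mm⁴ = 6.534×10^-6 m⁴
Effective length L_e = K·L = 2 × 7.31 = 14.62 m
P_cr = π²EI / L_e² = π² × 13.7×10⁹ × 6.534×10^-6 / 14.62² = 4.133×10^3 N

P_cr ≈ 4.13 kN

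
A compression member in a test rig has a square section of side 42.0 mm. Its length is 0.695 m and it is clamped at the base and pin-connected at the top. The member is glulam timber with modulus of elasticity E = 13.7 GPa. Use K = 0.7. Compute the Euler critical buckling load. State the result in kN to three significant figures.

I = a⁴/12 = 42.0⁴/12 = 2.593×10^5 mm⁴
I = 2.593×10^5 mm⁴ = 2.593×10^-7 m⁴
Effective length L_e = K·L = 0.7 × 0.695 = 0.4865 m
P_cr = π²EI / L_e² = π² × 13.7×10⁹ × 2.593×10^-7 / 0.4865² = 1.481×10^5 N

P_cr ≈ 148 kN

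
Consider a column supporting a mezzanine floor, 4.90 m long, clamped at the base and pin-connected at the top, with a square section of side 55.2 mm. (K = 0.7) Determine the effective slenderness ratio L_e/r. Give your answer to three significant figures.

I = a⁴/12 = 55.2⁴/12 = 7.737×10^5 mm⁴
A = 3.047×10^3 mm²;  r_min = √(I/A) = √(7.737×10^5/3.047×10^3) = 15.93 mm
L_e = K·L = 0.7 × 4.90 m = 3.430 m = 3430.0 mm
λ = L_e / r_min = 3430.0 / 15.93 = 215

λ ≈ 215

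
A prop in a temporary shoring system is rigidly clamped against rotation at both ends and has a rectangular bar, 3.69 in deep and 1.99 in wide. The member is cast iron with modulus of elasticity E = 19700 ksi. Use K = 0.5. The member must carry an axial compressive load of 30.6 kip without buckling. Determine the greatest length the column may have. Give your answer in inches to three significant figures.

L_max ≈ 248 in

Buckling occurs about the weak axis: I_min = h·b³/12 with b = 1.99 in (the shorter side).
I_min = 3.69×1.99³/12 = 2.423 in⁴
At the buckling limit P_cr = P = 3.060×10^4 lb
From P_cr = π²EI/(K·L)²:  L = (1/K)·√(π²EI/P_cr) = (1/0.5)·√(π²×1.97×10^7×2.423/3.060×10^4)
L = 248 in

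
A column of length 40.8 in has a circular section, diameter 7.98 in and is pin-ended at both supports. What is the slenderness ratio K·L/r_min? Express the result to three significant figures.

For a solid circle r = d/4 = 7.98/4 = 1.995 in
L_e = K·L = 1 × 40.8 = 40.80 in
λ = L_e / r_min = 40.800 / 1.995 = 20.5

λ ≈ 20.5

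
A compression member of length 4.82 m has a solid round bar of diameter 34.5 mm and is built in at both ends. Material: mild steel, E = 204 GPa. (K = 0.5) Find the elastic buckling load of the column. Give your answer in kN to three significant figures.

P_cr ≈ 24.1 kN

I = πd⁴/64 = π×34.5⁴/64 = 6.954×10^4 mm⁴
I = 6.954×10^4 mm⁴ = 6.954×10^-8 m⁴
Effective length L_e = K·L = 0.5 × 4.82 = 2.410 m
P_cr = π²EI / L_e² = π² × 204×10⁹ × 6.954×10^-8 / 2.410² = 2.411×10^4 N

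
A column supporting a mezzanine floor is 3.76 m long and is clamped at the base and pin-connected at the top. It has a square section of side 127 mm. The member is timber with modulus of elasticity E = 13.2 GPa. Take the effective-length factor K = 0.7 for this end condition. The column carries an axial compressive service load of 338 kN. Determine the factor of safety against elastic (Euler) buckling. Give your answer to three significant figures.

I = a⁴/12 = 127⁴/12 = 2.168×10^7 mm⁴
I = 2.168×10^7 mm⁴ = 2.168×10^-5 m⁴
Effective length L_e = K·L = 0.7 × 3.76 = 2.632 m
P_cr = π²EI / L_e² = π² × 13.2×10⁹ × 2.168×10^-5 / 2.632² = 4.077×10^5 N
Factor of safety n = P_cr / P = 407.70 / 338 = 1.21

n ≈ 1.21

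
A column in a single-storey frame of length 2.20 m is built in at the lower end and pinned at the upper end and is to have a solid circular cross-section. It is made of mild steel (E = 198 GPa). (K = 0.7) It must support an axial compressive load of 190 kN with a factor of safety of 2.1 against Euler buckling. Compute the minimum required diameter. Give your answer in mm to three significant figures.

d ≈ 56.0 mm

Required P_cr = n·P = 2.1 × 190 = 399.0 kN
L_e = K·L = 0.7 × 2.20 = 1.540 m
Required I = P_cr·L_e²/(π²E) = 3.990×10^5 × 1.540² / (π² × 1.98×10^11) = 4.842×10^-7 m⁴
I_req = 4.842×10^5 mm⁴
Solid circle: I = πd⁴/64  ⇒  d = (64I/π)^(1/4) = (64×4.842×10^5/π)^(1/4) = 56.0 mm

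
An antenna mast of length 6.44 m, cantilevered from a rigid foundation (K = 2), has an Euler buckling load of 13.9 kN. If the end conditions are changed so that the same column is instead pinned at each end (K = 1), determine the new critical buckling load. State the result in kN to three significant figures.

P_cr ≈ 55.6 kN

P_cr ∝ 1/K², so P_cr,new = P_cr,old × (K_old/K_new)² = 13.9 × (2/1)²
= 13.9 × 4.000 = 55.6 kN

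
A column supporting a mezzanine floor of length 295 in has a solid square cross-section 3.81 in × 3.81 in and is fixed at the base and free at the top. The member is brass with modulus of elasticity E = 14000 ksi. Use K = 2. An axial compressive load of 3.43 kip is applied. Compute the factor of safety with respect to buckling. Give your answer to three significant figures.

n ≈ 2.03

I = a⁴/12 = 3.81⁴/12 = 17.56 in⁴
Effective length L_e = K·L = 2 × 295 = 590.0 in
P_cr = π²EI / L_e² = π² × 14000×10³ × 17.56 / 590.0² = 6.970×10^3 lb
Factor of safety n = P_cr / P = 6.9702 / 3.43 = 2.03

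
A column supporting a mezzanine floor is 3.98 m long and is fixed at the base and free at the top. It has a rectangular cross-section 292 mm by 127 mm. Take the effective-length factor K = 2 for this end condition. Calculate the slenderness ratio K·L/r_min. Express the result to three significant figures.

For a rectangle r_min = b/√12 = 127/√12 = 36.66 mm
L_e = K·L = 2 × 3.98 m = 7.960 m = 7960.0 mm
λ = L_e / r_min = 7960.0 / 36.66 = 217

λ ≈ 217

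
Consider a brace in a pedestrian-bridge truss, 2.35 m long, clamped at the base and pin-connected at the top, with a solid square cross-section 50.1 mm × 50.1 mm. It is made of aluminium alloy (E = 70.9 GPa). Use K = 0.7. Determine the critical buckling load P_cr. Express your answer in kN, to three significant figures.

I = a⁴/12 = 50.1⁴/12 = 5.250×10^5 mm⁴
I = 5.250×10^5 mm⁴ = 5.250×10^-7 m⁴
Effective length L_e = K·L = 0.7 × 2.35 = 1.645 m
P_cr = π²EI / L_e² = π² × 70.9×10⁹ × 5.250×10^-7 / 1.645² = 1.358×10^5 N

P_cr ≈ 136 kN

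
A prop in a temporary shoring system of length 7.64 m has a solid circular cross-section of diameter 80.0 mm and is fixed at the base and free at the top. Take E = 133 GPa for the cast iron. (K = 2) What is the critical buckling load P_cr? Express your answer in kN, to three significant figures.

P_cr ≈ 11.3 kN

I = πd⁴/64 = π×80.0⁴/64 = 2.011×10^6 mm⁴
I = 2.011×10^6 mm⁴ = 2.011×10^-6 m⁴
Effective length L_e = K·L = 2 × 7.64 = 15.28 m
P_cr = π²EI / L_e² = π² × 133×10⁹ × 2.011×10^-6 / 15.28² = 1.130×10^4 N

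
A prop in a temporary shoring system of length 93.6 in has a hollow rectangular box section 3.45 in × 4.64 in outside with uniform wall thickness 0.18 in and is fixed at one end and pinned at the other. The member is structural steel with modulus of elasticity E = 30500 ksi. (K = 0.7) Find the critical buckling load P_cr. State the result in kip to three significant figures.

P_cr ≈ 375 kip

Inner dimensions: h_i = 4.64 − 2×0.18 = 4.280 in, b_i = 3.45 − 2×0.18 = 3.090 in
Weak-axis I_min = (h_o·b_o³ − h_i·b_i³)/12 with b_o = 3.45, b_i = 3.090 in (shorter outer/inner sides).
I_min = (4.64×3.45³ − 4.280×3.090³)/12 = 5.355 in⁴
Effective length L_e = K·L = 0.7 × 93.6 = 65.52 in
P_cr = π²EI / L_e² = π² × 30500×10³ × 5.355 / 65.52² = 3.755×10^5 lb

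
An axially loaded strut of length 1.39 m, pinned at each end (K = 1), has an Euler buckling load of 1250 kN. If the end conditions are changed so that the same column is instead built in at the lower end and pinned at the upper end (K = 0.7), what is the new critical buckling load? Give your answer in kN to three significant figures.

P_cr ∝ 1/K², so P_cr,new = P_cr,old × (K_old/K_new)² = 1250 × (1/0.7)²
= 1250 × 2.041 = 2550 kN

P_cr ≈ 2550 kN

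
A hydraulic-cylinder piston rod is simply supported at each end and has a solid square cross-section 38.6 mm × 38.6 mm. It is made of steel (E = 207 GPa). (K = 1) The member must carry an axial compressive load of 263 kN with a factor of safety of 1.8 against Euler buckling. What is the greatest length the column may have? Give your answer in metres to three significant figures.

I = a⁴/12 = 38.6⁴/12 = 1.850×10^5 mm⁴
I = 1.850×10^-7 m⁴
Required critical load P_cr = n·P = 1.8 × 263 = 473.4 kN = 4.734×10^5 N
From P_cr = π²EI/(K·L)²:  L = (1/K)·√(π²EI/P_cr) = (1/1)·√(π²×2.07×10^11×1.850×10^-7/4.734×10^5)
L = 0.894 m

L_max ≈ 0.894 m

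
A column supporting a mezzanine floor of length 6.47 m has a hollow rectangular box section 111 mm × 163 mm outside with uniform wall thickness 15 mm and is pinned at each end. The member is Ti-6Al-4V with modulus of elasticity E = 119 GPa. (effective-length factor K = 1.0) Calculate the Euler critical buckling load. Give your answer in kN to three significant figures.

P_cr ≈ 356 kN

Inner dimensions: h_i = 163 − 2×15 = 133.0 mm, b_i = 111 − 2×15 = 81.00 mm
Weak-axis I_min = (h_o·b_o³ − h_i·b_i³)/12 with b_o = 111, b_i = 81.00 mm (shorter outer/inner sides).
I_min = (163×111³ − 133.0×81.00³)/12 = 1.269×10^7 mm⁴
I = 1.269×10^7 mm⁴ = 1.269×10^-5 m⁴
Effective length L_e = K·L = 1 × 6.47 = 6.470 m
P_cr = π²EI / L_e² = π² × 119×10⁹ × 1.269×10^-5 / 6.470² = 3.560×10^5 N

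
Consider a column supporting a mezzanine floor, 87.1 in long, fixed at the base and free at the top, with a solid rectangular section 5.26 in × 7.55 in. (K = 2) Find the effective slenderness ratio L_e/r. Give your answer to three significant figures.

For a rectangle r_min = b/√12 = 5.26/√12 = 1.518 in
L_e = K·L = 2 × 87.1 = 174.2 in
λ = L_e / r_min = 174.20 / 1.518 = 115

λ ≈ 115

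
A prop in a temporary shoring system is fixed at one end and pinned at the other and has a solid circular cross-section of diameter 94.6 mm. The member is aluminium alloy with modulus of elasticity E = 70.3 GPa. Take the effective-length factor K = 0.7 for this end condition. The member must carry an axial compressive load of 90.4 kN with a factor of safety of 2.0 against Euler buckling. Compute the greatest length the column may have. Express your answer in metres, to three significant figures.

L_max ≈ 5.55 m

I = πd⁴/64 = π×94.6⁴/64 = 3.931×10^6 mm⁴
I = 3.931×10^-6 m⁴
Required critical load P_cr = n·P = 2.0 × 90.4 = 180.8 kN = 1.808×10^5 N
From P_cr = π²EI/(K·L)²:  L = (1/K)·√(π²EI/P_cr) = (1/0.7)·√(π²×7.03×10^10×3.931×10^-6/1.808×10^5)
L = 5.55 m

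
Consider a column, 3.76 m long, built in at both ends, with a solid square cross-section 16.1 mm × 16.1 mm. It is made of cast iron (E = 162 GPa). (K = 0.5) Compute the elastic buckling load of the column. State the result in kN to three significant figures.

P_cr ≈ 2.53 kN

I = a⁴/12 = 16.1⁴/12 = 5.599×10^3 mm⁴
I = 5.599×10^3 mm⁴ = 5.599×10^-9 m⁴
Effective length L_e = K·L = 0.5 × 3.76 = 1.880 m
P_cr = π²EI / L_e² = π² × 162×10⁹ × 5.599×10^-9 / 1.880² = 2.533×10^3 N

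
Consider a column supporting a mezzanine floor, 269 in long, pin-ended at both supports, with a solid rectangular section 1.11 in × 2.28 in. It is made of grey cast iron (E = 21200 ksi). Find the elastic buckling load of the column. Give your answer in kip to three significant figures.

P_cr ≈ 0.751 kip

Buckling occurs about the weak axis: I_min = h·b³/12 with b = 1.11 in (the shorter side).
I_min = 2.28×1.11³/12 = 0.2598 in⁴
Effective length L_e = K·L = 1 × 269 = 269.0 in
P_cr = π²EI / L_e² = π² × 21200×10³ × 0.2598 / 269.0² = 751.4 lb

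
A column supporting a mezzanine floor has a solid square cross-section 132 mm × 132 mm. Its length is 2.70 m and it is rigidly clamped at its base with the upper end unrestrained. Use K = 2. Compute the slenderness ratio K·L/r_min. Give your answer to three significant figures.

λ ≈ 142

I = a⁴/12 = 132⁴/12 = 2.530×10^7 mm⁴
A = 1.742×10^4 mm²;  r_min = √(I/A) = √(2.530×10^7/1.742×10^4) = 38.11 mm
L_e = K·L = 2 × 2.70 m = 5.400 m = 5400.0 mm
λ = L_e / r_min = 5400.0 / 38.11 = 142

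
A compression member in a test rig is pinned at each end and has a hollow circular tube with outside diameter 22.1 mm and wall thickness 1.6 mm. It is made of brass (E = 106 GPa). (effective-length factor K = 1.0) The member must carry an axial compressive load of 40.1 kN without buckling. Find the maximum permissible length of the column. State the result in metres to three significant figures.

Inner diameter d_i = 22.1 − 2×1.6 = 18.90 mm
I = π(d_o⁴ − d_i⁴)/64 = π(22.1⁴ − 18.90⁴)/64 = 5.446×10^3 mm⁴
I = 5.446×10^-9 m⁴
At the buckling limit P_cr = P = 4.010×10^4 N
From P_cr = π²EI/(K·L)²:  L = (1/K)·√(π²EI/P_cr) = (1/1)·√(π²×1.06×10^11×5.446×10^-9/4.010×10^4)
L = 0.377 m

L_max ≈ 0.377 m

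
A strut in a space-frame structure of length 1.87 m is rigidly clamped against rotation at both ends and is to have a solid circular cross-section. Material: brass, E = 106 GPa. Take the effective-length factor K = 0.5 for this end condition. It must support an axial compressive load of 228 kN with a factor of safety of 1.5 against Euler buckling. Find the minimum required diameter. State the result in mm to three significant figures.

d ≈ 49.1 mm

Required P_cr = n·P = 1.5 × 228 = 342.0 kN
L_e = K·L = 0.5 × 1.87 = 0.9350 m
Required I = P_cr·L_e²/(π²E) = 3.420×10^5 × 0.9350² / (π² × 1.06×10^11) = 2.858×10^-7 m⁴
I_req = 2.858×10^5 mm⁴
Solid circle: I = πd⁴/64  ⇒  d = (64I/π)^(1/4) = (64×2.858×10^5/π)^(1/4) = 49.1 mm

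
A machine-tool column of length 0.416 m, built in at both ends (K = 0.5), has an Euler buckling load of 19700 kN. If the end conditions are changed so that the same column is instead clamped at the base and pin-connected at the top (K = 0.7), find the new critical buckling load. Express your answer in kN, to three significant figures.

P_cr ∝ 1/K², so P_cr,new = P_cr,old × (K_old/K_new)² = 19700 × (0.5/0.7)²
= 19700 × 0.5102 = 10100 kN

P_cr ≈ 10100 kN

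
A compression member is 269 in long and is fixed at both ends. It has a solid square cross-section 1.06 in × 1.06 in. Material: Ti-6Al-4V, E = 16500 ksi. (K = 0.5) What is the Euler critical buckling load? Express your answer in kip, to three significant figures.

I = a⁴/12 = 1.06⁴/12 = 0.1052 in⁴
Effective length L_e = K·L = 0.5 × 269 = 134.5 in
P_cr = π²EI / L_e² = π² × 16500×10³ × 0.1052 / 134.5² = 947.1 lb

P_cr ≈ 0.947 kip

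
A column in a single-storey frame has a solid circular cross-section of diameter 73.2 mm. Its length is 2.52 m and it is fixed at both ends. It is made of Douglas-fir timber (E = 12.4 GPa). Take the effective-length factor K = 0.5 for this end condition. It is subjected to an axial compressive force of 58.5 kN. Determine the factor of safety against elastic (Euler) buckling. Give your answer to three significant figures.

I = πd⁴/64 = π×73.2⁴/64 = 1.409×10^6 mm⁴
I = 1.409×10^6 mm⁴ = 1.409×10^-6 m⁴
Effective length L_e = K·L = 0.5 × 2.52 = 1.260 m
P_cr = π²EI / L_e² = π² × 12.4×10⁹ × 1.409×10^-6 / 1.260² = 1.086×10^5 N
Factor of safety n = P_cr / P = 108.64 / 58.5 = 1.86

n ≈ 1.86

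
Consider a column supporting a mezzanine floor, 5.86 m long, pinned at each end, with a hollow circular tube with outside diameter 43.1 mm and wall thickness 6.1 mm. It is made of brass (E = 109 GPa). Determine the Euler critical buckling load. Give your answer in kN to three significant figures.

Inner diameter d_i = 43.1 − 2×6.1 = 30.90 mm
I = π(d_o⁴ − d_i⁴)/64 = π(43.1⁴ − 30.90⁴)/64 = 1.246×10^5 mm⁴
I = 1.246×10^5 mm⁴ = 1.246×10^-7 m⁴
Effective length L_e = K·L = 1 × 5.86 = 5.860 m
P_cr = π²EI / L_e² = π² × 109×10⁹ × 1.246×10^-7 / 5.860² = 3.905×10^3 N

P_cr ≈ 3.90 kN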